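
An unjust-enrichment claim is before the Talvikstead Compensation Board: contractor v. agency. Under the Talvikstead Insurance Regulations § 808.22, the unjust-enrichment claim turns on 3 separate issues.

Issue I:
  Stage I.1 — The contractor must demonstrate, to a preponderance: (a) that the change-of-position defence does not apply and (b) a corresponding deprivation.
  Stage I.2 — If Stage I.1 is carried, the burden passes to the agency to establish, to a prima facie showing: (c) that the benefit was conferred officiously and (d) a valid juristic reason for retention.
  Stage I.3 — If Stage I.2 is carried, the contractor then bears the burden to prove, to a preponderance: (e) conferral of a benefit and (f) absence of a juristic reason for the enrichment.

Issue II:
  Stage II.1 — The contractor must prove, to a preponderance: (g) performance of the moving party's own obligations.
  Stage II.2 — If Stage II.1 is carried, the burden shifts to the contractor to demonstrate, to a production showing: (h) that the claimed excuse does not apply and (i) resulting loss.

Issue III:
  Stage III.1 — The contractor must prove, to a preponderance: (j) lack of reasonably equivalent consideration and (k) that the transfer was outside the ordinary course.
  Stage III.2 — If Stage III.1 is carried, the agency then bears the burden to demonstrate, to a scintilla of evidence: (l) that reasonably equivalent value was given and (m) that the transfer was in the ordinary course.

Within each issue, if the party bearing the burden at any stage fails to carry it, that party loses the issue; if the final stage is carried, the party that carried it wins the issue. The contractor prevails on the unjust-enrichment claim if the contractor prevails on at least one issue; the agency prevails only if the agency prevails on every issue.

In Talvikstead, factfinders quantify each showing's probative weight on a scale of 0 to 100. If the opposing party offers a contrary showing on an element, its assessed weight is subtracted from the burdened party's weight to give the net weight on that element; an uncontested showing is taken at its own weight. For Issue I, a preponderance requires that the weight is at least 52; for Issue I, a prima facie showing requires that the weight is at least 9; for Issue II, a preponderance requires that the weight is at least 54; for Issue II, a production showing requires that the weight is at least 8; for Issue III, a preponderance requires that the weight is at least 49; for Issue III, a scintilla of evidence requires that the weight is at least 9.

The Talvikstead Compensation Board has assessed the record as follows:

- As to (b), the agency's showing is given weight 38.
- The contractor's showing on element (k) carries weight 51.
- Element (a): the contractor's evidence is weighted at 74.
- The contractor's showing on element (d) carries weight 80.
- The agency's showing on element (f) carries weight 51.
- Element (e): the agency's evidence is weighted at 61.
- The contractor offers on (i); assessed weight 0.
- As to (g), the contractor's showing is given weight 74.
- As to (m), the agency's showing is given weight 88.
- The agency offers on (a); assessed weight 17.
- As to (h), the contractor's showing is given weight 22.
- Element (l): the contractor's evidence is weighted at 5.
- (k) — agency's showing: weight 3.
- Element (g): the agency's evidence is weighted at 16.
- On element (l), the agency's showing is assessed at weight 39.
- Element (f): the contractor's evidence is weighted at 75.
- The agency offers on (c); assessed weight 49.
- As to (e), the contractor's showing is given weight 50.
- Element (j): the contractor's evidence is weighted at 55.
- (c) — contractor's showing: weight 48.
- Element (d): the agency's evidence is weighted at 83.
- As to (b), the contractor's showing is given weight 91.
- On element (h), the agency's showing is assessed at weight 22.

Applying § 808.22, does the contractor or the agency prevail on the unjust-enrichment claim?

— Issue I —
At Stage I.1 the contractor must meet a preponderance (weight is at least 52): on (a) the weight is 74 less the opposing 17 gives net 57, which does reach 52, so (a) meets the standard; on (b) the weight is 91 less the opposing 38 gives net 53, ≥ 52, so (b) meets the standard.
  All elements met. The burden passes to the agency.
At Stage I.2 the agency must meet a prima facie showing (weight is at least 9): on (c) the weight is 49 less the opposing 48 gives net 1, < 9, so (c) does not meet the standard; on (d) the weight is 83 less the opposing 80 gives net 3, which does not reach 9, so (d) does not meet the standard.
  The agency does not carry Stage I.2.
So the contractor prevails on this issue.
— Issue II —
At Stage II.1 the contractor must meet a preponderance (weight is at least 54): on (g) the weight is 74 less the opposing 16 gives net 58, ≥ 54, so (g) meets the standard.
  All elements met. The contractor retains the burden for Stage II.2.
At Stage II.2 the contractor must meet a production showing (weight is at least 8): on (h) the weight is 22 less the opposing 22 gives net 0, < 8, so (h) does not meet the standard; on (i) the weight is 0, < 8, so (i) does not meet the standard.
  Not every element is met, so the contractor fails to carry Stage II.2.
The agency prevails on this issue.
— Issue III —
At Stage III.1 the contractor must meet a preponderance (weight is at least 49): on (j) the weight is 55, ≥ 49, so (j) meets the standard; on (k) the weight is 51 less the opposing 3 gives net 48, < 49, so (k) does not meet the standard.
  Stage III.1 not carried; the contractor fails its burden.
The agency prevails on this issue.
Per-issue: Issue I → contractor; Issue II → agency; Issue III → agency. The contractor must prevail on at least one issue; overall, the contractor prevails.

contractor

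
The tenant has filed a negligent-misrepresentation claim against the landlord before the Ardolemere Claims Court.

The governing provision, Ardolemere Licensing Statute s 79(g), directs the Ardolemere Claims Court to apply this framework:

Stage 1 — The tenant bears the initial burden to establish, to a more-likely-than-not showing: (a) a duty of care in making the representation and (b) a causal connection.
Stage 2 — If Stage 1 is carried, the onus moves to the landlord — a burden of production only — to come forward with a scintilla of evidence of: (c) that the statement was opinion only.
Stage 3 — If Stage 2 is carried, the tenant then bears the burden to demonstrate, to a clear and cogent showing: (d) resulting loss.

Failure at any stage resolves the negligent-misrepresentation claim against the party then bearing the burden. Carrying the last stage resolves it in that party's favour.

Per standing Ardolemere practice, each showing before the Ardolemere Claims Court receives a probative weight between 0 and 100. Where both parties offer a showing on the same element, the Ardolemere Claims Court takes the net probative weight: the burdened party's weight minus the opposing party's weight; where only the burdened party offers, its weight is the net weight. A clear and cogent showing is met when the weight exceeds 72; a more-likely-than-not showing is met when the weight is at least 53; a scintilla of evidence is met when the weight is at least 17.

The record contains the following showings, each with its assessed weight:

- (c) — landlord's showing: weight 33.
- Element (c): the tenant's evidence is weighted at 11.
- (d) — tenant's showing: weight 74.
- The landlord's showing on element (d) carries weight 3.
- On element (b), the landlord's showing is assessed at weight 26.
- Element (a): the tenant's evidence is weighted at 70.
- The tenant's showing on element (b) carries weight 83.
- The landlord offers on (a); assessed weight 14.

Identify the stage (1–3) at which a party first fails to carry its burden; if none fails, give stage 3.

Stage 1 — burden on tenant; standard: a more-likely-than-not showing (weight is at least 53).
    (a): 70 − 14 = 56 ≥ 53 [met]
    (b): 83 − 26 = 57 ≥ 53 [met]
  The tenant carries Stage 1; the landlord now bears the burden.
Stage 2 — burden on landlord; standard: a scintilla of evidence (weight is at least 17).
    (c): 33 − 11 = 22 ≥ 17 [met]
  Stage 2 carried; the burden shifts to the tenant.
Stage 3 — burden on tenant; standard: a clear and cogent showing (weight exceeds 72).
    (d): 74 − 3 = 71 ≤ 72 [not met]
  Stage 3 not carried; the tenant fails its burden.
The landlord prevails.

stage 3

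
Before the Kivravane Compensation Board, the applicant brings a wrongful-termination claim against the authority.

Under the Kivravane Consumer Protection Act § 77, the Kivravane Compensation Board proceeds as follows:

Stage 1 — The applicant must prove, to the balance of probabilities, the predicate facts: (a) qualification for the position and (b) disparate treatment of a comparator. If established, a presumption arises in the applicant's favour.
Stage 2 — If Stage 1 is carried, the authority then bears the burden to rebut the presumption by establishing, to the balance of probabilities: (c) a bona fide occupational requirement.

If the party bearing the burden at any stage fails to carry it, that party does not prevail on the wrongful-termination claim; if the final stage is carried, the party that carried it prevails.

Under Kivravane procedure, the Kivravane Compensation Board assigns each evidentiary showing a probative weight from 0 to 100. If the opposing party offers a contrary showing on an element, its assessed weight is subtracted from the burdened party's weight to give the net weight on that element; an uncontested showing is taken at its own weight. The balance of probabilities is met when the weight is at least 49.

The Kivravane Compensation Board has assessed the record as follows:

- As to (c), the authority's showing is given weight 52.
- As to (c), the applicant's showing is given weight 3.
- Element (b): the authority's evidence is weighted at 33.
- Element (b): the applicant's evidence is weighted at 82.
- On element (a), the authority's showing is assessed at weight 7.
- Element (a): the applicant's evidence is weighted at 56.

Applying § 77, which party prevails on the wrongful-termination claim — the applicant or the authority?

authority

At Stage 1 the applicant must meet the balance of probabilities (weight is at least 49): on (a) the weight is 56 less the opposing 7 gives net 49, ≥ 49, so (a) meets the standard; on (b) the weight is 82 less the opposing 33 gives net 49, ≥ 49, so (b) meets the standard.
  Stage 1 is satisfied; the onus moves to the authority.
At Stage 2 the authority must meet the balance of probabilities (weight is at least 49): on (c) the weight is 52 less the opposing 3 gives net 49, ≥ 49, so (c) meets the standard.
  The authority carries the last stage.
With every stage satisfied, the authority prevails.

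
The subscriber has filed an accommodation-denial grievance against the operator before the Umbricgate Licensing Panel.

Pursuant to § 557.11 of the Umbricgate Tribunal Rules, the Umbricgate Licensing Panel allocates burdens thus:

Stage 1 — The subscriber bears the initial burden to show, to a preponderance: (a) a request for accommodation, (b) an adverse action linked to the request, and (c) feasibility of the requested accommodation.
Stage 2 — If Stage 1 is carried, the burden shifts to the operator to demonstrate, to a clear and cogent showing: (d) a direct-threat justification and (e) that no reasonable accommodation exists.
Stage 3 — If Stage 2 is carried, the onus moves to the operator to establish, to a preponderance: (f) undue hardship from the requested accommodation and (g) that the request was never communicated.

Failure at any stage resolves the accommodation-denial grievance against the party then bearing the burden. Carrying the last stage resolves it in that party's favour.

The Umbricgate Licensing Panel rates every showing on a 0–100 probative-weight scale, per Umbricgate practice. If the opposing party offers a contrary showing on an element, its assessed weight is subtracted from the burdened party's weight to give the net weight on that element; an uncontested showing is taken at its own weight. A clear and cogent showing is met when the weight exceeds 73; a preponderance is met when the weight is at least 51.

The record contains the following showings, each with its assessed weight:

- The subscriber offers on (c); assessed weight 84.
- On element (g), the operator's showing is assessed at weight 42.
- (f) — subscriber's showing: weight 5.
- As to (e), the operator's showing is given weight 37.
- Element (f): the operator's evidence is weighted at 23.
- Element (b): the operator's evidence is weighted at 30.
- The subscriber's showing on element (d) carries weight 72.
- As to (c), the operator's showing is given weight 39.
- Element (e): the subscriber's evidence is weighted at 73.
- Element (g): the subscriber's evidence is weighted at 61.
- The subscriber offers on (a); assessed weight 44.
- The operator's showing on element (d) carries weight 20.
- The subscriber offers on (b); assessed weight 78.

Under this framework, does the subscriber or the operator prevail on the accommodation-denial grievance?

operator

Stage 1 (subscriber, a preponderance, weight is at least 51): (a) 44 < 51 — fails; (b) net 78−30=48 < 51 — fails; (c) net 84−39=45 < 51 — fails.
  Stage 1 not carried; the subscriber fails its burden.
The operator prevails.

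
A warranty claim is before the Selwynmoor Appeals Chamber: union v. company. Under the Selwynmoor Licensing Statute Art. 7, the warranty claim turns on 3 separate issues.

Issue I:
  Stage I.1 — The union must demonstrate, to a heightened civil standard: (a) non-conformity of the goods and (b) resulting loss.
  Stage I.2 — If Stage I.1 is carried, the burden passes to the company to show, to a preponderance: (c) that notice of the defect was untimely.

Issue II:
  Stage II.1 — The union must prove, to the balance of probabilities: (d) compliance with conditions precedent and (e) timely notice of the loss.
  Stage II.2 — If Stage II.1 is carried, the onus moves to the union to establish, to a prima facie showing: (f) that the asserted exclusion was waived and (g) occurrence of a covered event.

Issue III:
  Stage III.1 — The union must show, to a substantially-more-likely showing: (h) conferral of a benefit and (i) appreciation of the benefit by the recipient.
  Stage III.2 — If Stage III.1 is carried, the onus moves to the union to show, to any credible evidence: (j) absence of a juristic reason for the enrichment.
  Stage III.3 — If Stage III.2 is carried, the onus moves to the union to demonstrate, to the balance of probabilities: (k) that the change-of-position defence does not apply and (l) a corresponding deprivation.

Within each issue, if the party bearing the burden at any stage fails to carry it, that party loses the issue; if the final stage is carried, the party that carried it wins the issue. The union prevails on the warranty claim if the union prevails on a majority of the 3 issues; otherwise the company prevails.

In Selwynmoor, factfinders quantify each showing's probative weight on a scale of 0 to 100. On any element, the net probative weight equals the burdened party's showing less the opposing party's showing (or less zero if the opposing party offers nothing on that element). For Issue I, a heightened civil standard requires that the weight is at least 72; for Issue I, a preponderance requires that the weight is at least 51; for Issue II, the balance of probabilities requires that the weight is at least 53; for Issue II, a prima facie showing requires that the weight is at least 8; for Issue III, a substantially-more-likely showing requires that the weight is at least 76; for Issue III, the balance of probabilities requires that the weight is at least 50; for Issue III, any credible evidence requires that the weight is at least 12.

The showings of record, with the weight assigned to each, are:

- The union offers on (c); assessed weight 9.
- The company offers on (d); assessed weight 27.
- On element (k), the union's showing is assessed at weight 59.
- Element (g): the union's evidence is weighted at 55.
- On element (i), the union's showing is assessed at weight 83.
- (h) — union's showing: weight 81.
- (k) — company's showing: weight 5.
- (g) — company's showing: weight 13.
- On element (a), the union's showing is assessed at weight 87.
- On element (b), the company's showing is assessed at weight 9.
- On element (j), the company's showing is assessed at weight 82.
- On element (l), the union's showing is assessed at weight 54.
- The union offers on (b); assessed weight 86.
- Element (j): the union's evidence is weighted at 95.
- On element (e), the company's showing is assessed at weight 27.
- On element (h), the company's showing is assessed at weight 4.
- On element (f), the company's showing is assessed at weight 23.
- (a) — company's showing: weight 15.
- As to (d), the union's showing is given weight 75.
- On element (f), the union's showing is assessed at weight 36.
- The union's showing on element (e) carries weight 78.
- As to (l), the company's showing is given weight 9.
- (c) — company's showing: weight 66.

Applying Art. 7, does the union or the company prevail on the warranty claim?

company

— Issue I —
At Stage I.1 the union must meet a heightened civil standard (weight is at least 72): on (a) the weight is 87 less the opposing 15 gives net 72, which does reach 72, so (a) meets the standard; on (b) the weight is 86 less the opposing 9 gives net 77, ≥ 72, so (b) meets the standard.
  Stage I.1 carried; the burden shifts to the company.
At Stage I.2 the company must meet a preponderance (weight is at least 51): on (c) the weight is 66 less the opposing 9 gives net 57, ≥ 51, so (c) meets the standard.
  All elements met at the final stage.
Every stage carried; the company prevails on this issue.
— Issue II —
Stage II.1 (union, the balance of probabilities, weight is at least 53): (d) net 75−27=48 < 53 — fails; (e) net 78−27=51 < 53 — fails.
  The union does not carry Stage II.1.
The company prevails on this issue.
— Issue III —
Stage III.1 (union, a substantially-more-likely showing, weight is at least 76): (h) net 81−4=77 ≥ 76 — meets; (i) 83 ≥ 76 — meets.
  Stage III.1 carried; the burden remains with the union.
Stage III.2 (union, any credible evidence, weight is at least 12): (j) net 95−82=13 ≥ 12 — meets.
  All elements met. The union retains the burden for Stage III.3.
Stage III.3 (union, the balance of probabilities, weight is at least 50): (k) net 59−5=54 ≥ 50 — meets; (l) net 54−9=45 < 50 — fails.
  The union does not carry Stage III.3.
So the company prevails on this issue.
Per-issue: Issue I → company; Issue II → company; Issue III → company. The union must prevail on a majority of issues; overall, the company prevails.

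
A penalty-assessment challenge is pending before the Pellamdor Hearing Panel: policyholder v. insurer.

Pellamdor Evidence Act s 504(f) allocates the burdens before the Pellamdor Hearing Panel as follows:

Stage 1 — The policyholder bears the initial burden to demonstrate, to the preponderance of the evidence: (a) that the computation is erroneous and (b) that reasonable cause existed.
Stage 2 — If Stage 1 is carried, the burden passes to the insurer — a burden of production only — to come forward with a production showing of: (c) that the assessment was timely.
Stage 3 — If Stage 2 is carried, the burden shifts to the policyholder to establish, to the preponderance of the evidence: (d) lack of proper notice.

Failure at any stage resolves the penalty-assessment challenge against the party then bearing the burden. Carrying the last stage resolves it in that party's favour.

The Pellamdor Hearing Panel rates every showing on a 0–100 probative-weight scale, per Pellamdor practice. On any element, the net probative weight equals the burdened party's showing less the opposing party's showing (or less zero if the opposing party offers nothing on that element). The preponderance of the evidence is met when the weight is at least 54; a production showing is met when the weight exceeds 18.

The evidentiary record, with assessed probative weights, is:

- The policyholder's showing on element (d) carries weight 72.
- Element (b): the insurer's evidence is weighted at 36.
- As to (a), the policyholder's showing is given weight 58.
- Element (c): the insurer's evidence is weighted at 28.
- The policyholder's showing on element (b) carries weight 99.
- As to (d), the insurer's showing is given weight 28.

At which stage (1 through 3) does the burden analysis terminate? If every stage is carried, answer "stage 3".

Stage 1 — burden on policyholder; standard: the preponderance of the evidence (weight is at least 54).
    (a): 58 ≥ 54 [met]
    (b): 99 − 36 = 63 ≥ 54 [met]
  Stage 1 is satisfied; the onus moves to the insurer.
Stage 2 — burden on insurer; standard: a production showing (weight exceeds 18).
    (c): 28 > 18 [met]
  Stage 2 carried; the burden shifts to the policyholder.
Stage 3 — burden on policyholder; standard: the preponderance of the evidence (weight is at least 54).
    (d): 72 − 28 = 44 < 54 [not met]
  Stage 3 not carried; the policyholder fails its burden.
The insurer prevails.

stage 3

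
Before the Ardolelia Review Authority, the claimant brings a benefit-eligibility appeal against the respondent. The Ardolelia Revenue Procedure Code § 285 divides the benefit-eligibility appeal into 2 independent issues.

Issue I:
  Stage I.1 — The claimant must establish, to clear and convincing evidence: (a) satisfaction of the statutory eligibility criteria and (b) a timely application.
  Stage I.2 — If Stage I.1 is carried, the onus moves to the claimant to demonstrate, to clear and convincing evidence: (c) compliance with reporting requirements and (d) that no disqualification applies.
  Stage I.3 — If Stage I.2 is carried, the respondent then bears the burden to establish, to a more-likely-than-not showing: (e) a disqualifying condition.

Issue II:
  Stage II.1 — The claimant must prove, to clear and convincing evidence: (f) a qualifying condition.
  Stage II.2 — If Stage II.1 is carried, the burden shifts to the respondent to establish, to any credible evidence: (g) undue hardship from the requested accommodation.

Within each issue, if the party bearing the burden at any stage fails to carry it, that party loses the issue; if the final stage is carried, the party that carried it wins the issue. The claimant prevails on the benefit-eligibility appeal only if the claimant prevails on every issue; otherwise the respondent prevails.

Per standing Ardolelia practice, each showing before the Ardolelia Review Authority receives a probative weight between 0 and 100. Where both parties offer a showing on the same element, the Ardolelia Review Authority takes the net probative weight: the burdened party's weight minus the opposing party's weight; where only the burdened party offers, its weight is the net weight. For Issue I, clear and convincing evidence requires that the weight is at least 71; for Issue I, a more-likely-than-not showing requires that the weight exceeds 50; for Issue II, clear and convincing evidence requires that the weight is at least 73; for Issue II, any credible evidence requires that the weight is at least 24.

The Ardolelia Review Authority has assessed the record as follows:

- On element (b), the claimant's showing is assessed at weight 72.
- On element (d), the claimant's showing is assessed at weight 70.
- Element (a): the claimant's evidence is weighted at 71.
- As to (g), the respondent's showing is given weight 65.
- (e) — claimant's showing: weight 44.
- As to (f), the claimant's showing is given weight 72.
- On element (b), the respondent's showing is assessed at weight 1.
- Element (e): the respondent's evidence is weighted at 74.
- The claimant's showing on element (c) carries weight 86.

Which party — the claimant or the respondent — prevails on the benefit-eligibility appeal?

— Issue I —
At Stage I.1 the claimant must meet clear and convincing evidence (weight is at least 71): on (a) the weight is 71, ≥ 71, so (a) meets the standard; on (b) the weight is 72 less the opposing 1 gives net 71, which does reach 71, so (b) meets the standard.
  Stage I.1 is satisfied; the claimant continues to bear the burden.
At Stage I.2 the claimant must meet clear and convincing evidence (weight is at least 71): on (c) the weight is 86, which does reach 71, so (c) meets the standard; on (d) the weight is 70, < 71, so (d) does not meet the standard.
  Stage I.2 not carried; the claimant fails its burden.
The respondent prevails on this issue.
— Issue II —
Stage II.1 — burden on claimant; standard: clear and convincing evidence (weight is at least 73).
    (f): 72 < 73 [not met]
  Not every element is met, so the claimant fails to carry Stage II.1.
The analysis ends at Stage II.1; the respondent prevails on this issue.
Per-issue: Issue I → respondent; Issue II → respondent. The claimant must prevail on every issue; overall, the respondent prevails.

respondent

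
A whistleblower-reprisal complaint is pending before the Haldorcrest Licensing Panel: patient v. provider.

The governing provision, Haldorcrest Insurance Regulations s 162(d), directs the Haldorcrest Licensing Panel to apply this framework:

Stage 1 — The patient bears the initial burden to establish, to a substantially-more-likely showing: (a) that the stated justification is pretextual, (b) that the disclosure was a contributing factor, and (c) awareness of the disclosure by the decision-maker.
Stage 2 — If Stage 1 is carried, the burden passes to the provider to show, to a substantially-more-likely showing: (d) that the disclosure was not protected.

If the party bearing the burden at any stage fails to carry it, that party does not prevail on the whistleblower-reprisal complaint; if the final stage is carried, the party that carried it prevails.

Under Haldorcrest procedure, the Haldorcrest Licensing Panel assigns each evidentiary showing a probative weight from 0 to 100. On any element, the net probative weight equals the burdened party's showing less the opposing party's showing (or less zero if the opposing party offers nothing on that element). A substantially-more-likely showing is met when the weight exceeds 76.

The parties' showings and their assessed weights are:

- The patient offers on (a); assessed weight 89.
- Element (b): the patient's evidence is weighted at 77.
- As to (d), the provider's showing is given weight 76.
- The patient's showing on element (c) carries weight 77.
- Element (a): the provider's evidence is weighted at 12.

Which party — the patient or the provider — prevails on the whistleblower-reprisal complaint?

At Stage 1 the patient must meet a substantially-more-likely showing (weight exceeds 76): on (a) the weight is 89 less the opposing 12 gives net 77, > 76, so (a) meets the standard; on (b) the weight is 77, > 76, so (b) meets the standard; on (c) the weight is 77, which does exceed 76, so (c) meets the standard.
  The patient carries Stage 1; the provider now bears the burden.
At Stage 2 the provider must meet a substantially-more-likely showing (weight exceeds 76): on (d) the weight is 76, which does not exceed 76, so (d) does not meet the standard.
  Stage 2 not carried; the provider fails its burden.
The patient prevails.

patient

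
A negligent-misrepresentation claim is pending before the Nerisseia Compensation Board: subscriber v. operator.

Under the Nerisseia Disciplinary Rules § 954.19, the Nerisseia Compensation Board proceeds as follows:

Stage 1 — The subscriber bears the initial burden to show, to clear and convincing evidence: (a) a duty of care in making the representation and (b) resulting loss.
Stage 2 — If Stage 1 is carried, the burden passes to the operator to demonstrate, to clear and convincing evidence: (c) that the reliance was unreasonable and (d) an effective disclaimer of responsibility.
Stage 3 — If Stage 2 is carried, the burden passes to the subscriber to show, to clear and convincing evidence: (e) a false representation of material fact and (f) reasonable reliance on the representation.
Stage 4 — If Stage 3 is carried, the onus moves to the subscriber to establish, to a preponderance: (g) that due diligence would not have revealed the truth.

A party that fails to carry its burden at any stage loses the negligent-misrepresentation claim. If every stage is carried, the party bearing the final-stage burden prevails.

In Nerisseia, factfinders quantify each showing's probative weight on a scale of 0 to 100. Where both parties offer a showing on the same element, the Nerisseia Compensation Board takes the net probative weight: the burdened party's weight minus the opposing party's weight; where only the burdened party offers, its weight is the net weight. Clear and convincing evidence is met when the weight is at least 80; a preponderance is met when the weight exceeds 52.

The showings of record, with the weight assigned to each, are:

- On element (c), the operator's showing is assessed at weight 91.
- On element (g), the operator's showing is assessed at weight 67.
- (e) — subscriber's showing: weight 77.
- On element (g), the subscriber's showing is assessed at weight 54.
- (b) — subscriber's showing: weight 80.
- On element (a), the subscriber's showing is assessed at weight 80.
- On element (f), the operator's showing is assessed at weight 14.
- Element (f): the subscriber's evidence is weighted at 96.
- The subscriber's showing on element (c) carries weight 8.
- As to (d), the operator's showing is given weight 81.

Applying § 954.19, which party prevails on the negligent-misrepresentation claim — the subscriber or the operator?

Stage 1 (subscriber, clear and convincing evidence, weight is at least 80): (a) 80 ≥ 80 — meets; (b) 80 ≥ 80 — meets.
  Stage 1 carried; the burden shifts to the operator.
Stage 2 (operator, clear and convincing evidence, weight is at least 80): (c) net 91−8=83 ≥ 80 — meets; (d) 81 ≥ 80 — meets.
  Stage 2 carried; the burden shifts to the subscriber.
Stage 3 (subscriber, clear and convincing evidence, weight is at least 80): (e) 77 < 80 — fails; (f) net 96−14=82 ≥ 80 — meets.
  Not every element is met, so the subscriber fails to carry Stage 3.
So the operator prevails.

operator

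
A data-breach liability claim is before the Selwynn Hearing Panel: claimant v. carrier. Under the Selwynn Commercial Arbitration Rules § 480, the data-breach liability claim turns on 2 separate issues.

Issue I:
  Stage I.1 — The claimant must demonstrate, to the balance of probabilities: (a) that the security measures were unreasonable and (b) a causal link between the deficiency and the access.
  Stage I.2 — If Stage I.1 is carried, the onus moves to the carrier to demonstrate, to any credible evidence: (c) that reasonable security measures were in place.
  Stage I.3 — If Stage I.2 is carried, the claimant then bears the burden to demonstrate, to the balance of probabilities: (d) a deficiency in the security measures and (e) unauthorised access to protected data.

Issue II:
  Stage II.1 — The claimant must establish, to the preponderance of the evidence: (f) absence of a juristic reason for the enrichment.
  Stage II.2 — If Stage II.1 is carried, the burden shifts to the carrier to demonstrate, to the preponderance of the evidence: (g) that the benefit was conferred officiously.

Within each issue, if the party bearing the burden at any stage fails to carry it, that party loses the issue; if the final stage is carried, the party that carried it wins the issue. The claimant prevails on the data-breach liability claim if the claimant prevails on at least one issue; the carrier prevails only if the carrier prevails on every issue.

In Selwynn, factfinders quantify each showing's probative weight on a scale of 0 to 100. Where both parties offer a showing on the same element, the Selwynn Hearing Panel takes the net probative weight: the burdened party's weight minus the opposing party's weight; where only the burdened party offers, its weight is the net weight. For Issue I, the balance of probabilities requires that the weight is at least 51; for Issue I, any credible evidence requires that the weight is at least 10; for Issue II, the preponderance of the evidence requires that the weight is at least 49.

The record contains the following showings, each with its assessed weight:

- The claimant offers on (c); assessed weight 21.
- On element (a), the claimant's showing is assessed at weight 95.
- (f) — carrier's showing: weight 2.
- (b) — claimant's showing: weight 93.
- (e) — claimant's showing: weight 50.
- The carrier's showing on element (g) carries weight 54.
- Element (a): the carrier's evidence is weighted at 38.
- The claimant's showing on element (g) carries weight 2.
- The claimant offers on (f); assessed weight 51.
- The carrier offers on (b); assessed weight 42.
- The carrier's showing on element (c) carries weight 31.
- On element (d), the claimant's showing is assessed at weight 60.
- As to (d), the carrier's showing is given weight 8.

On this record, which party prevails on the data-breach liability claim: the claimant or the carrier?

carrier

— Issue I —
Stage I.1 — burden on claimant; standard: the balance of probabilities (weight is at least 51).
    (a): 95 − 38 = 57 ≥ 51 [met]
    (b): 93 − 42 = 51 ≥ 51 [met]
  The claimant carries Stage I.1; the carrier now bears the burden.
Stage I.2 — burden on carrier; standard: any credible evidence (weight is at least 10).
    (c): 31 − 21 = 10 ≥ 10 [met]
  The carrier carries Stage I.2; the claimant now bears the burden.
Stage I.3 — burden on claimant; standard: the balance of probabilities (weight is at least 51).
    (d): 60 − 8 = 52 ≥ 51 [met]
    (e): 50 < 51 [not met]
  Stage I.3 not carried; the claimant fails its burden.
So the carrier prevails on this issue.
— Issue II —
Stage II.1 — burden on claimant; standard: the preponderance of the evidence (weight is at least 49).
    (f): 51 − 2 = 49 ≥ 49 [met]
  The claimant carries Stage II.1; the carrier now bears the burden.
Stage II.2 — burden on carrier; standard: the preponderance of the evidence (weight is at least 49).
    (g): 54 − 2 = 52 ≥ 49 [met]
  Stage II.2 carried; the final stage is satisfied.
All stages carried — the carrier prevails on this issue.
Per-issue: Issue I → carrier; Issue II → carrier. The claimant must prevail on at least one issue; overall, the carrier prevails.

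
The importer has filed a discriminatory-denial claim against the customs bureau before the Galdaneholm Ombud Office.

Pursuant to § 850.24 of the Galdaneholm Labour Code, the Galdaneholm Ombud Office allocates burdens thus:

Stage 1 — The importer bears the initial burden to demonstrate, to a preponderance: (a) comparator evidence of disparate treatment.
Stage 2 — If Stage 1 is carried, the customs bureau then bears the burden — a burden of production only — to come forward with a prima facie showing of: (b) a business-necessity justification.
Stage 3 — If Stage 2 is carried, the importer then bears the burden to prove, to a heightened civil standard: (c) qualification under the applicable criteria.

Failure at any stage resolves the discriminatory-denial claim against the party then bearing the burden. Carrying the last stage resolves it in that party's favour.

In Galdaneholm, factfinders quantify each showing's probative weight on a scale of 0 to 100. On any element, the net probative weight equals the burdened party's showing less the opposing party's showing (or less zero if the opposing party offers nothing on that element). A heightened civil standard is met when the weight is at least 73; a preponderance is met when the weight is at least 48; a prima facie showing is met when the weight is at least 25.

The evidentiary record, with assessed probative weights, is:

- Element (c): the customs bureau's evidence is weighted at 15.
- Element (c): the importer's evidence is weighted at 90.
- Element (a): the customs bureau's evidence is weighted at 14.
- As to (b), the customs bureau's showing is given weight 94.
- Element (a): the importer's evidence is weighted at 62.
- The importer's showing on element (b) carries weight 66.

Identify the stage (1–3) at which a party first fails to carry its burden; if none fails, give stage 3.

stage 3

Stage 1 — burden on importer; standard: a preponderance (weight is at least 48).
    (a): 62 − 14 = 48 ≥ 48 [met]
  Stage 1 carried; the burden shifts to the customs bureau.
Stage 2 — burden on customs bureau; standard: a prima facie showing (weight is at least 25).
    (b): 94 − 66 = 28 ≥ 25 [met]
  All elements met. The burden passes to the importer.
Stage 3 — burden on importer; standard: a heightened civil standard (weight is at least 73).
    (c): 90 − 15 = 75 ≥ 73 [met]
  The importer carries the last stage.
Every stage carried; the importer prevails.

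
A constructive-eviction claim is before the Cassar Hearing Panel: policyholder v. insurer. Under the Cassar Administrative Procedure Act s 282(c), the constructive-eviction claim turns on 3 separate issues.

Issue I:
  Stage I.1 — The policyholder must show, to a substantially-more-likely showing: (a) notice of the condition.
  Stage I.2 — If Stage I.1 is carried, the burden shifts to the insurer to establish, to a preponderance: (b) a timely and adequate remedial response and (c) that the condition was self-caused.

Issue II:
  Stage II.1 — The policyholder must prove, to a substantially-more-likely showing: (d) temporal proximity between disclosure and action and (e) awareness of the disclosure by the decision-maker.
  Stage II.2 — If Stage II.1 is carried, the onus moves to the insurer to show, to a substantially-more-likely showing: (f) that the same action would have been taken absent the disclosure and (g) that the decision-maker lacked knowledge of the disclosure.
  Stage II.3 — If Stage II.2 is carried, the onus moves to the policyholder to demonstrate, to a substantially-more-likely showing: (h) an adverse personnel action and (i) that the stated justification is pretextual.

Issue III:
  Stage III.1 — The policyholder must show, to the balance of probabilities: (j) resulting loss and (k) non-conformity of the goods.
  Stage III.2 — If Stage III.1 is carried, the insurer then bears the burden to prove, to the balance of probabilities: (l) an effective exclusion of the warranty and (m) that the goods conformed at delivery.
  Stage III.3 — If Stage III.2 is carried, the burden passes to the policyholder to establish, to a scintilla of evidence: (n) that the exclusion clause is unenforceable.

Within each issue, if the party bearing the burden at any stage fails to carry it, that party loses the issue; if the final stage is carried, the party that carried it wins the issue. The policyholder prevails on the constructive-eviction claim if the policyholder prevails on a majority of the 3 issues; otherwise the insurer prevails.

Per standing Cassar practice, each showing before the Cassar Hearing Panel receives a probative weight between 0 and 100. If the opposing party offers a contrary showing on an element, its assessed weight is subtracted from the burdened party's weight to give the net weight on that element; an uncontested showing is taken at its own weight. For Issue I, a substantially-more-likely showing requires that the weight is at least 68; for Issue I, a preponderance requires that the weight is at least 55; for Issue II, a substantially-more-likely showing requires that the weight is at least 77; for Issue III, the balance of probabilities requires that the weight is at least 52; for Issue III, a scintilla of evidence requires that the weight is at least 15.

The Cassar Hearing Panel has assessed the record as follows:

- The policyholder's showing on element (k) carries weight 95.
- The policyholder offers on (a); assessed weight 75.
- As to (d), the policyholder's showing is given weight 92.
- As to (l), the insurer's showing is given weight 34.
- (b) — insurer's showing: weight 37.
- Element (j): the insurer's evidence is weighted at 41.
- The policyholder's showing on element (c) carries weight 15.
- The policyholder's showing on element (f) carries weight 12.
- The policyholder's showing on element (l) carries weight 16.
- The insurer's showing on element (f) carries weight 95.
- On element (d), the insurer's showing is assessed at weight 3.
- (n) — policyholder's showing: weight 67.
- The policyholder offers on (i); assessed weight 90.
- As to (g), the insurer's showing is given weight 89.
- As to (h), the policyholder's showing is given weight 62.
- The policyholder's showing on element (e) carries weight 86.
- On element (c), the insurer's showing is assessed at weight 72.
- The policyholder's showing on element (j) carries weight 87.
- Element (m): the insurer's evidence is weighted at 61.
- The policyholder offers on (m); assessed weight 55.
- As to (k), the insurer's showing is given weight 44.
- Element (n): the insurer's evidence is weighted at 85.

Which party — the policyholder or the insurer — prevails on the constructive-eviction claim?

— Issue I —
Stage I.1 (policyholder, a substantially-more-likely showing, weight is at least 68): (a) 75 ≥ 68 — meets.
  Stage I.1 is satisfied; the onus moves to the insurer.
Stage I.2 (insurer, a preponderance, weight is at least 55): (b) 37 < 55 — fails; (c) net 72−15=57 ≥ 55 — meets.
  Not every element is met, so the insurer fails to carry Stage I.2.
The analysis ends at Stage I.2; the policyholder prevails on this issue.
— Issue II —
Stage II.1 (policyholder, a substantially-more-likely showing, weight is at least 77): (d) net 92−3=89 ≥ 77 — meets; (e) 86 ≥ 77 — meets.
  Stage II.1 is satisfied; the onus moves to the insurer.
Stage II.2 (insurer, a substantially-more-likely showing, weight is at least 77): (f) net 95−12=83 ≥ 77 — meets; (g) 89 ≥ 77 — meets.
  The insurer carries Stage II.2; the policyholder now bears the burden.
Stage II.3 (policyholder, a substantially-more-likely showing, weight is at least 77): (h) 62 < 77 — fails; (i) 90 ≥ 77 — meets.
  Not every element is met, so the policyholder fails to carry Stage II.3.
The insurer prevails on this issue.
— Issue III —
At Stage III.1 the policyholder must meet the balance of probabilities (weight is at least 52): on (j) the weight is 87 less the opposing 41 gives net 46, < 52, so (j) does not meet the standard; on (k) the weight is 95 less the opposing 44 gives net 51, which does not reach 52, so (k) does not meet the standard.
  Stage III.1 not carried; the policyholder fails its burden.
So the insurer prevails on this issue.
Per-issue: Issue I → policyholder; Issue II → insurer; Issue III → insurer. The policyholder must prevail on a majority of issues; overall, the insurer prevails.

insurer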